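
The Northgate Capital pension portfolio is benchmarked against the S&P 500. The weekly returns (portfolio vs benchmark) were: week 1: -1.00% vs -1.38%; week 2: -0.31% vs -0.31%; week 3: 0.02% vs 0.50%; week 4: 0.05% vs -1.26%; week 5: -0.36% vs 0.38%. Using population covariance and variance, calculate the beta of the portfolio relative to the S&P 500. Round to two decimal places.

r̄p = -0.3200%,  r̄m = -0.4140%
Cov = Σ(rp − r̄p)(rm − r̄m) / 5 = 0.1248
Var(rm) = Σ(rm − r̄m)² / 5 = 0.6251
β = Cov / Var = 0.1248 / 0.6251 = 0.1996

0.20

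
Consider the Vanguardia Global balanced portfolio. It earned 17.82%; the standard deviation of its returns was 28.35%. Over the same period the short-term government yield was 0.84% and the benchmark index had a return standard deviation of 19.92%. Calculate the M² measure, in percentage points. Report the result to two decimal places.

Sharpe = (Rp − Rf) / σp = (17.82% − 0.84%) / 28.35% = 0.5989
M² = Rf + Sharpe × σm = 0.84% + 0.5989 × 19.92% = 12.7701%

12.77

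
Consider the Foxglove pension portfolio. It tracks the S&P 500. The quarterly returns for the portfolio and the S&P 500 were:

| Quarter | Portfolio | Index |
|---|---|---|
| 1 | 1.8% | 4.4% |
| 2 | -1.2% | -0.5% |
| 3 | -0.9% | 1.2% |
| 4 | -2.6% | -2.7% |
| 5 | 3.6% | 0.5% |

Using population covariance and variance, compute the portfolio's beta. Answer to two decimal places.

r̄p = 0.1400%,  r̄m = 0.5800%
Cov = Σ(rp − r̄p)(rm − r̄m) / 5 = 3.1708
Var(rm) = Σ(rm − r̄m)² / 5 = 5.3816
β = Cov / Var = 3.1708 / 5.3816 = 0.5892

0.59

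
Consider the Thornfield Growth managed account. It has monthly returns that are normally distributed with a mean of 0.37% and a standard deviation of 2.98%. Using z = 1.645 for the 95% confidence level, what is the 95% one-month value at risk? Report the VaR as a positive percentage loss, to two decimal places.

4.53

VaR (as % loss) = −(μ − z·σ) = −(0.37% − 1.645 × 2.98%) = −(-4.5321%) = 4.5321%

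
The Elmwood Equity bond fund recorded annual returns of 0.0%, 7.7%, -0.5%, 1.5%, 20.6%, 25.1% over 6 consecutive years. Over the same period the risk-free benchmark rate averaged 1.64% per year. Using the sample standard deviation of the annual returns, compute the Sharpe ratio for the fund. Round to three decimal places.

Mean return r̄ = 54.40 / 6 = 9.0667%
Sample std dev = √[622.9333 / 5] = 11.1618%
Sharpe = (r̄ − rf) / σ = (9.0667 − 1.64) / 11.1618 = 7.4267 / 11.1618 = 0.6654

0.665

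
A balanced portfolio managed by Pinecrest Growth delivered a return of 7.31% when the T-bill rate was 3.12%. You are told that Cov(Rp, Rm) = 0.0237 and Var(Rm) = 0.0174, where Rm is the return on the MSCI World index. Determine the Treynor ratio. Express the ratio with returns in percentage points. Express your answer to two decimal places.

β = Cov / Var = 0.0237 / 0.0174 = 1.3621
Treynor = (Rp − Rf) / β = (7.31% − 3.12%) / 1.3621 = 4.19 / 1.3621 = 3.0761

3.08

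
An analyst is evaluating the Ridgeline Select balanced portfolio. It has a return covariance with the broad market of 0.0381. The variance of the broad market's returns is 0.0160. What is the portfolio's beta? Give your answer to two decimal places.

β = Cov(Rp, Rm) / Var(Rm) = 0.0381 / 0.0160 = 2.3813

2.38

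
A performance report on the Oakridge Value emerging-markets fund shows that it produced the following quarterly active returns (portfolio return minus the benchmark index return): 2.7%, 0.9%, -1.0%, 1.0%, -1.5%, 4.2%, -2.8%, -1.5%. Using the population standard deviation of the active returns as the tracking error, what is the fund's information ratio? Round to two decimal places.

0.11

Mean return μ = 2.00 / 8 = 0.2500%
Σ(r − μ)² = (2.7 − 0.2500)² + (0.9 − 0.2500)² + (-1 − 0.2500)² + … = 39.5800
population σ = √(39.5800 / 8) = √4.9475 = 2.2243%
IR = μ / tracking error = 0.2500 / 2.2243 = 0.1124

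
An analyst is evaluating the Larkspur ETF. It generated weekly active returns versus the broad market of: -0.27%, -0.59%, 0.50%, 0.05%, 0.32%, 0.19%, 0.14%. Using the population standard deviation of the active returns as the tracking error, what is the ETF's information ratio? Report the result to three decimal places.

0.142

r̄ = (-0.27 − 0.59 + 0.5 + 0.05 + 0.32 + 0.19 + 0.14) / 7 = 0.340 / 7 = 0.0486%
Σ(r − r̄)² = (-0.27 − 0.0486)² + (-0.59 − 0.0486)² + … = 0.8151
σ = √[0.8151 / 7] = 0.3412%
IR = r̄ / tracking error = 0.0486 / 0.3412 = 0.1424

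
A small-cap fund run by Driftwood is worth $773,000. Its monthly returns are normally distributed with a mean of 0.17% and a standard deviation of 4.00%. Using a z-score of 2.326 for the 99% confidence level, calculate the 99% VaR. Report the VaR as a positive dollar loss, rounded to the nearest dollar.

Return at the 99% tail: μ − z·σ = 0.17% − 2.326 × 4.00% = 0.17 − 9.3040 = -9.1340%
VaR = −(-9.1340%) × $773,000 = 9.1340% × $773,000 = $70,606

$70,606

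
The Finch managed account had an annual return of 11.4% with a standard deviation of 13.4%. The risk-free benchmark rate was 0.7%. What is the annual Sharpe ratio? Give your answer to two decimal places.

Sharpe = (Rp − Rf) / σp = (11.4% − 0.7%) / 13.4% = 10.70% / 13.4% = 0.7985

0.80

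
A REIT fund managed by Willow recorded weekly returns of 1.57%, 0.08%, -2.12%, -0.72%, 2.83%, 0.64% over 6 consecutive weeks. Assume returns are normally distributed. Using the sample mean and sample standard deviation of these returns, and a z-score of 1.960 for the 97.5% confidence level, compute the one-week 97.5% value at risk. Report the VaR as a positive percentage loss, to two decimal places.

3.02

Mean return μ = 2.280 / 6 = 0.3800%
Σ(r − μ)² = 15.0362; sample σ = √(15.0362/5) = 1.7341%
VaR = −(μ − z·σ) = −(0.3800 − 1.960 × 1.7341) = −(-3.0188) = 3.0188%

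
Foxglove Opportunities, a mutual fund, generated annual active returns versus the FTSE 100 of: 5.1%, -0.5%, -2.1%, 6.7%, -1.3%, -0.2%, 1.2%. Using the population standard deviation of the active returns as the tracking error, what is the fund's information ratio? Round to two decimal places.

0.41

r̄ = (5.1 − 0.5 − 2.1 + 6.7 − 1.3 − 0.2 + 1.2) / 7 = 8.90 / 7 = 1.2714%
Population σ = √[Σ(r − r̄)² / 7] = √[67.4143 / 7] = √9.6306 = 3.1033%
IR = r̄ / tracking error = 1.2714 / 3.1033 = 0.4097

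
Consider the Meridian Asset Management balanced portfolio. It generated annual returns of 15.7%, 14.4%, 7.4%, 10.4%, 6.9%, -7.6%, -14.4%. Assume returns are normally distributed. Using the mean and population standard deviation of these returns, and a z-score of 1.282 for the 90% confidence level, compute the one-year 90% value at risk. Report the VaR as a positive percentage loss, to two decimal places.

8.81

Mean return r̄ = 32.80 / 7 = 4.6857%
Σ(r − r̄)² = 775.8086; population σ = √(775.8086/7) = 10.5276%
VaR = −(r̄ − z·σ) = −(4.6857 − 1.282 × 10.5276) = −(-8.8107) = 8.8107%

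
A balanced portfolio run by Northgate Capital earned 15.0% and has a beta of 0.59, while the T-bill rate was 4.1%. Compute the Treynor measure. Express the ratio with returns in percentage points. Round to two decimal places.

18.47

Treynor = (Rp − Rf) / β = (15.0% − 4.1%) / 0.59 = 10.90 / 0.59 = 18.4746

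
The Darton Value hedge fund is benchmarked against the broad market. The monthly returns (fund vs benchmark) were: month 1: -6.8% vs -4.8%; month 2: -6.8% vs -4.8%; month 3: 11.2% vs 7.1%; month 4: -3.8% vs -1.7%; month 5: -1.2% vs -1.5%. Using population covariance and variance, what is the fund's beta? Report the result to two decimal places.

r̄p = -1.4800%,  r̄m = -1.1400%
Cov = Σ(rp − r̄p)(rm − r̄m) / 5 = 28.9248
Var(rm) = Σ(rm − r̄m)² / 5 = 19.0264
β = Cov / Var = 28.9248 / 19.0264 = 1.5202

1.52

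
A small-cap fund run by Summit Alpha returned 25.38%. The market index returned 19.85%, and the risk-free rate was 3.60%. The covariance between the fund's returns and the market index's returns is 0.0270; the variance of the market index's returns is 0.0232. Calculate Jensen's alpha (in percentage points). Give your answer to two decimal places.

β = Cov / Var = 0.0270 / 0.0232 = 1.1638
E[R] = Rf + β(Rm − Rf) = 3.60% + 1.1638 × (19.85% − 3.60%) = 22.5118%
α = Rp − E[R] = 25.38% − 22.5118% = 2.8682

2.87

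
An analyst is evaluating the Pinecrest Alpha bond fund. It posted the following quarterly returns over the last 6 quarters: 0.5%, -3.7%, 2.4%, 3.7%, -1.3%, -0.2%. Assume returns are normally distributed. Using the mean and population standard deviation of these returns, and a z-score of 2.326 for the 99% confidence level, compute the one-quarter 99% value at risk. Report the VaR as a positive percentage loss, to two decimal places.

5.37

μ = (0.5 − 3.7 + 2.4 + 3.7 − 1.3 − 0.2) / 6 = 1.40 / 6 = 0.2333%
Population std dev = √[34.7933 / 6] = 2.4081%
VaR = −(μ − z·σ) = −(0.2333 − 2.326 × 2.4081) = −(-5.3679) = 5.3679%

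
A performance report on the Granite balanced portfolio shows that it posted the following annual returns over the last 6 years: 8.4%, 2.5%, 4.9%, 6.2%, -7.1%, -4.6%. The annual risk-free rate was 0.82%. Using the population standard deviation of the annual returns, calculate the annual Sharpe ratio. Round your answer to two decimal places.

μ = (8.4 + 2.5 + 4.9 + 6.2 − 7.1 − 4.6) / 6 = 10.30 / 6 = 1.7167%
Σ(r − μ)² = 193.1483; population σ = √(193.1483/6) = 5.6737%
Sharpe = (μ − rf) / σ = (1.7167 − 0.82) / 5.6737 = 0.8967 / 5.6737 = 0.1580

0.16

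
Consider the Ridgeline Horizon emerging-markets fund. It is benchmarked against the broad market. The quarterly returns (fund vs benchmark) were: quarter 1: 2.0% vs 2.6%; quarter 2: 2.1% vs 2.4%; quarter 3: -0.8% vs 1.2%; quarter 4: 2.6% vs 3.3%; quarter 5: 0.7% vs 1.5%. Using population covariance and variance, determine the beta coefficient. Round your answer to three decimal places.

1.514

r̄p = 1.3200%,  r̄m = 2.2000%
Cov = Σ(rp − r̄p)(rm − r̄m) / 5 = 0.8780
Var(rm) = Σ(rm − r̄m)² / 5 = 0.5800
β = Cov / Var = 0.8780 / 0.5800 = 1.5138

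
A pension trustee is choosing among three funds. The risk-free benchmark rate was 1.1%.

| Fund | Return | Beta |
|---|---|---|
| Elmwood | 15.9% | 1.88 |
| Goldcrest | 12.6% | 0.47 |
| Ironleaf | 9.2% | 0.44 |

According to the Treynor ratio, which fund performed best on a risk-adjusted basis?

Elmwood: Treynor = (15.9% − 1.1%) / 1.88 = 7.872
Goldcrest: Treynor = (12.6% − 1.1%) / 0.47 = 24.468
Ironleaf: Treynor = (9.2% − 1.1%) / 0.44 = 18.409
Highest: Goldcrest (24.468).

Goldcrest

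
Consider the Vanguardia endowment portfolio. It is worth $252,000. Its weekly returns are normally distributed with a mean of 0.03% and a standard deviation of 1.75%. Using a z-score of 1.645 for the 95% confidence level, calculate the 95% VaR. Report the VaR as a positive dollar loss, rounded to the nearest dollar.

Return at the 95% tail: μ − z·σ = 0.03% − 1.645 × 1.75% = 0.03 − 2.87875 = -2.84875%
VaR = −(-2.84875%) × $252,000 = 2.84875% × $252,000 = $7,179

$7,179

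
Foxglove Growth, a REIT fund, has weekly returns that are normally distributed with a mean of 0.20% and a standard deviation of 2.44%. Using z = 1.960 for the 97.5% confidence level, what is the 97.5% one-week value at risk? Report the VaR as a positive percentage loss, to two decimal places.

4.58

VaR (as % loss) = −(μ − z·σ) = −(0.20% − 1.960 × 2.44%) = −(-4.5824%) = 4.5824%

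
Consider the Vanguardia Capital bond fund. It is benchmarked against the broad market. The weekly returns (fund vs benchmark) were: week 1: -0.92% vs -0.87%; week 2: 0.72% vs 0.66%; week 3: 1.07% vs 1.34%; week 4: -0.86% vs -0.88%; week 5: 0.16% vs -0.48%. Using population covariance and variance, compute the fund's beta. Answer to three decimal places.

r̄p = 0.0340%,  r̄m = -0.0460%
Cov = Σ(rp − r̄p)(rm − r̄m) / 5 = 0.6794
Var(rm) = Σ(rm − r̄m)² / 5 = 0.7965
β = Cov / Var = 0.6794 / 0.7965 = 0.8530

0.853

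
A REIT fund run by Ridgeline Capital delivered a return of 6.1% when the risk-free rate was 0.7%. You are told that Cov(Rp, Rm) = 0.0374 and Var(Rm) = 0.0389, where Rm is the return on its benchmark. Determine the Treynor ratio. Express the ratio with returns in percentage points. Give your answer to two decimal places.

β = Cov / Var = 0.0374 / 0.0389 = 0.9614
Treynor = (Rp − Rf) / β = (6.1% − 0.7%) / 0.9614 = 5.40 / 0.9614 = 5.6168

5.62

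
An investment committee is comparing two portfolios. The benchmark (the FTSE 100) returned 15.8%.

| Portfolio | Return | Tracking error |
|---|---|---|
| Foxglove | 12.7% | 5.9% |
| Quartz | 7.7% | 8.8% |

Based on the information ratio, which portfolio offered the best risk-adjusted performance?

Foxglove

Foxglove: IR = (12.7% − 15.8%) / 5.9% = -0.525
Quartz: IR = (7.7% − 15.8%) / 8.8% = -0.920
Highest: Foxglove (-0.525).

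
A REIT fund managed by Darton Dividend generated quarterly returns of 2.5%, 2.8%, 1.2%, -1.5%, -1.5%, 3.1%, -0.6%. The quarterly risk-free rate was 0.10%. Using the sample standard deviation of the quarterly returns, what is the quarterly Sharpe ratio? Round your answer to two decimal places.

0.37

r̄ = (2.5 + 2.8 + 1.2 − 1.5 − 1.5 + 3.1 − 0.6) / 7 = 6.00 / 7 = 0.8571%
Sample std dev = √[24.8571 / 6] = 2.0354%
Sharpe = (r̄ − rf) / σ = (0.8571 − 0.1) / 2.0354 = 0.7571 / 2.0354 = 0.3720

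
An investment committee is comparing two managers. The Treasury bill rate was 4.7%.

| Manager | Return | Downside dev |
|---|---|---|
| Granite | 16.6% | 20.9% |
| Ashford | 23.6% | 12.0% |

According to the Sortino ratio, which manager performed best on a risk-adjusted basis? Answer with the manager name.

Ashford

Granite: Sortino ratio = (16.6% − 4.7%) / 20.9% = 0.569
Ashford: Sortino ratio = (23.6% − 4.7%) / 12.0% = 1.575
Highest: Ashford (1.575).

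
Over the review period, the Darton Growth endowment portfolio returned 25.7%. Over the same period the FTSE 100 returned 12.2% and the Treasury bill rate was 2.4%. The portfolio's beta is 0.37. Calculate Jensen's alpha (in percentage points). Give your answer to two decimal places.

19.67

CAPM expected return = Rf + β(Rm − Rf) = 2.4% + 0.37 × (12.2% − 2.4%) = 2.4 + 0.37 × 9.80 = 6.0260%
Jensen's α = Rp − E[R] = 25.7% − 6.0260% = 19.6740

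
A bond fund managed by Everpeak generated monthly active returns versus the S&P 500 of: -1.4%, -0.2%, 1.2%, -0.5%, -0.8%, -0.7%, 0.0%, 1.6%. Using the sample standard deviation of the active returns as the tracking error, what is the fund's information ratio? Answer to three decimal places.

r̄ = (-1.4 − 0.2 + 1.2 − 0.5 − 0.8 − 0.7 + 0 + 1.6) / 8 = -0.1000%
Sample std dev = √[7.3000 / 7] = 1.0212%
IR = r̄ / tracking error = -0.1000 / 1.0212 = -0.0979

-0.098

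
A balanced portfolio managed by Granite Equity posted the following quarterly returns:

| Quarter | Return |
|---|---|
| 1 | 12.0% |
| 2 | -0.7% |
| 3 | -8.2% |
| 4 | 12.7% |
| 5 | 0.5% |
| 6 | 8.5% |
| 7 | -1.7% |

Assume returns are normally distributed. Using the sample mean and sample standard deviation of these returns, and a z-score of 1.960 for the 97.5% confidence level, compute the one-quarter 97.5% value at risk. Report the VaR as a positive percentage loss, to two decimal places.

12.14

r̄ = (12 − 0.7 − 8.2 + 12.7 + 0.5 + 8.5 − 1.7) / 7 = 3.3000%
Σ(r − r̄)² = (12 − 3.3000)² + (-0.7 − 3.3000)² + (-8.2 − 3.3000)² + … = 372.1800
sample σ = √(372.1800 / 6) = √62.0300 = 7.8759%
VaR = −(r̄ − z·σ) = −(3.3000 − 1.960 × 7.8759) = −(-12.1368) = 12.1368%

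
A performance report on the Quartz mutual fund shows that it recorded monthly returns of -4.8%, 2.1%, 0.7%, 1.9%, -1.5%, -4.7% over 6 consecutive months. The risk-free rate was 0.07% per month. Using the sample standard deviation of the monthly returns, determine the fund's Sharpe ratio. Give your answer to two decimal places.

-0.36

r̄ = (-4.8 + 2.1 + 0.7 + 1.9 − 1.5 − 4.7) / 6 = -1.0500%
Sample std dev = √[49.2750 / 5] = 3.1393%
Sharpe = (r̄ − rf) / σ = (-1.0500 − 0.07) / 3.1393 = -1.1200 / 3.1393 = -0.3568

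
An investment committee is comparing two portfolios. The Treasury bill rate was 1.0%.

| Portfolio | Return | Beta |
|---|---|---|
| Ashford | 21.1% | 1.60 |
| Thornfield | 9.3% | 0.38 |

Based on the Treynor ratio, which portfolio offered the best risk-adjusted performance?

Thornfield

Ashford: Treynor = (21.1% − 1.0%) / 1.60 = 12.563
Thornfield: Treynor = (9.3% − 1.0%) / 0.38 = 21.842
Highest: Thornfield (21.842).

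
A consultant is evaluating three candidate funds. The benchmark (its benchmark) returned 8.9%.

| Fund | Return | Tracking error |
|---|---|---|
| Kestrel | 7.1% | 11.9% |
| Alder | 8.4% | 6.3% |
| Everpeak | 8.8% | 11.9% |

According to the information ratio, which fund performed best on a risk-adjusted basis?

Kestrel: IR = (7.1% − 8.9%) / 11.9% = -0.151
Alder: IR = (8.4% − 8.9%) / 6.3% = -0.079
Everpeak: IR = (8.8% − 8.9%) / 11.9% = -0.008
Highest: Everpeak (-0.008).

Everpeak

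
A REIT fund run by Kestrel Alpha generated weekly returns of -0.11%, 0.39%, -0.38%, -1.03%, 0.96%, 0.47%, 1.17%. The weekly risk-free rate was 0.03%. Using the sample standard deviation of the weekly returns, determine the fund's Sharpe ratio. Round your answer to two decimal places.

0.23

r̄ = (-0.11 + 0.39 − 0.38 − 1.03 + 0.96 + 0.47 + 1.17) / 7 = 0.2100%
Σ(r − r̄)² = 3.5722; sample σ = √(3.5722/6) = 0.7716%
Sharpe = (r̄ − rf) / σ = (0.2100 − 0.03) / 0.7716 = 0.1800 / 0.7716 = 0.2333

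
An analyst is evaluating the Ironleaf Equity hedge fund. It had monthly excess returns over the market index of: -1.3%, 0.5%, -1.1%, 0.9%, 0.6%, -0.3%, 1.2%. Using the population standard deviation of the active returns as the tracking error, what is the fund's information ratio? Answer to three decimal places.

0.078

μ = (-1.3 + 0.5 − 1.1 + 0.9 + 0.6 − 0.3 + 1.2) / 7 = 0.50 / 7 = 0.0714%
Σ(r − μ)² = (-1.3 − 0.0714)² + (0.5 − 0.0714)² + … = 5.8143
population σ = √(5.8143 / 7) = √0.8306 = 0.9114%
IR = μ / tracking error = 0.0714 / 0.9114 = 0.0783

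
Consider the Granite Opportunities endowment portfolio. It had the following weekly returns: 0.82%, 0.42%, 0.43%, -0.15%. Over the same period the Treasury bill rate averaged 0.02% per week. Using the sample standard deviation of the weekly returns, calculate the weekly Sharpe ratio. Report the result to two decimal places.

0.90

r̄ = (0.82 + 0.42 + 0.43 − 0.15) / 4 = 1.520 / 4 = 0.3800%
Σ(r − r̄)² = 0.4786; sample σ = √(0.4786/3) = 0.3994%
Sharpe = (r̄ − rf) / σ = (0.3800 − 0.02) / 0.3994 = 0.3600 / 0.3994 = 0.9014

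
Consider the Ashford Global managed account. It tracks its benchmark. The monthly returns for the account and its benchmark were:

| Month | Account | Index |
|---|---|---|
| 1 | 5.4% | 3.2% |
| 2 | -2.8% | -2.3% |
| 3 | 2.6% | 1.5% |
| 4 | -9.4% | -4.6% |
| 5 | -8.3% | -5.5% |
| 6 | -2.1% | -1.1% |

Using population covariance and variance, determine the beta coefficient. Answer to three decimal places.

1.694

r̄p = -2.4333%,  r̄m = -1.4667%
Cov = Σ(rp − r̄p)(rm − r̄m) / 6 = 16.2344
Var(rm) = Σ(rm − r̄m)² / 6 = 9.5822
β = Cov / Var = 16.2344 / 9.5822 = 1.6942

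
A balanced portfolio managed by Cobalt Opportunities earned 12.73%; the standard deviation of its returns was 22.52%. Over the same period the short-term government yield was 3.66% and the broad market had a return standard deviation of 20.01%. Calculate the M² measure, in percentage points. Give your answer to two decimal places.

11.72

Sharpe = (Rp − Rf) / σp = (12.73% − 3.66%) / 22.52% = 0.4028
M² = Rf + Sharpe × σm = 3.66% + 0.4028 × 20.01% = 11.7200%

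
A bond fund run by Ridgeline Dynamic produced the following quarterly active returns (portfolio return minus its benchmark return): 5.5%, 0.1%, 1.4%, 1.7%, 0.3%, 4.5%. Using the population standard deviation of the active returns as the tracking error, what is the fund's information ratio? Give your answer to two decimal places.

μ = (5.5 + 0.1 + 1.4 + 1.7 + 0.3 + 4.5) / 6 = 13.50 / 6 = 2.2500%
Population std dev = √[25.0750 / 6] = 2.0443%
IR = μ / tracking error = 2.2500 / 2.0443 = 1.1006

1.10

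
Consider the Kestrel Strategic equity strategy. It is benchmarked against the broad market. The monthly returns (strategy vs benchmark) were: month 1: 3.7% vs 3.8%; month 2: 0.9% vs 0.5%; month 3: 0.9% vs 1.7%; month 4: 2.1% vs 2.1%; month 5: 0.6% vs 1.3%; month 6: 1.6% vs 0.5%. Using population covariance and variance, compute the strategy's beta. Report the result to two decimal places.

0.77

r̄p = 1.6333%,  r̄m = 1.6500%
Cov = Σ(rp − r̄p)(rm − r̄m) / 6 = 0.9767
Var(rm) = Σ(rm − r̄m)² / 6 = 1.2658
β = Cov / Var = 0.9767 / 1.2658 = 0.7716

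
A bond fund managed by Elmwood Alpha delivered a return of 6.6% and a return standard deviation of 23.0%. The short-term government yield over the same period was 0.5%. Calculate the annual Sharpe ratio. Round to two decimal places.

0.27

Sharpe = (Rp − Rf) / σp = (6.6% − 0.5%) / 23.0% = 6.10% / 23.0% = 0.2652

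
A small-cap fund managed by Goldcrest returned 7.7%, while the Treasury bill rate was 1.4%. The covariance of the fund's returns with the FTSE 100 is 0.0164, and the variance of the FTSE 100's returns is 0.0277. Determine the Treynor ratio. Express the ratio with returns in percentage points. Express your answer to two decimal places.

10.64

β = Cov / Var = 0.0164 / 0.0277 = 0.5921
Treynor = (Rp − Rf) / β = (7.7% − 1.4%) / 0.5921 = 6.30 / 0.5921 = 10.6401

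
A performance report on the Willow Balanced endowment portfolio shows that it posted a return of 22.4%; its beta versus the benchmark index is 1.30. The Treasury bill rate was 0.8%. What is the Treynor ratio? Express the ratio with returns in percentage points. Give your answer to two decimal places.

16.62

Treynor = (Rp − Rf) / β = (22.4% − 0.8%) / 1.30 = 21.60 / 1.30 = 16.6154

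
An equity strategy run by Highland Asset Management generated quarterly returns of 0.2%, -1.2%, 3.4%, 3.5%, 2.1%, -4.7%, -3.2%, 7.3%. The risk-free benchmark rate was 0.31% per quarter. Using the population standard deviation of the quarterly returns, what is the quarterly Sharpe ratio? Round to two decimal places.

0.17

r̄ = (0.2 − 1.2 + 3.4 + 3.5 + 2.1 − 4.7 − 3.2 + 7.3) / 8 = 7.40 / 8 = 0.9250%
Population σ = √[Σ(r − r̄)² / 8] = √[108.4750 / 8] = √13.5594 = 3.6823%
Sharpe = (r̄ − rf) / σ = (0.9250 − 0.31) / 3.6823 = 0.6150 / 3.6823 = 0.1670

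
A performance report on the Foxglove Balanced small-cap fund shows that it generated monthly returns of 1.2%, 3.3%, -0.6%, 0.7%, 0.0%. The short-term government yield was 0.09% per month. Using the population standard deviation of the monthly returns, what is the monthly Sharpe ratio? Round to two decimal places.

r̄ = (1.2 + 3.3 − 0.6 + 0.7 + 0) / 5 = 4.60 / 5 = 0.9200%
Σ(r − r̄)² = 8.9480; population σ = √(8.9480/5) = 1.3378%
Sharpe = (r̄ − rf) / σ = (0.9200 − 0.09) / 1.3378 = 0.8300 / 1.3378 = 0.6204

0.62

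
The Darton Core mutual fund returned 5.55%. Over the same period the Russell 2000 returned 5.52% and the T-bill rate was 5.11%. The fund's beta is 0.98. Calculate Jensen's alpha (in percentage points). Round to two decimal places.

0.04

CAPM expected return = Rf + β(Rm − Rf) = 5.11% + 0.98 × (5.52% − 5.11%) = 5.11 + 0.98 × 0.41 = 5.5118%
Jensen's α = Rp − E[R] = 5.55% − 5.5118% = 0.0382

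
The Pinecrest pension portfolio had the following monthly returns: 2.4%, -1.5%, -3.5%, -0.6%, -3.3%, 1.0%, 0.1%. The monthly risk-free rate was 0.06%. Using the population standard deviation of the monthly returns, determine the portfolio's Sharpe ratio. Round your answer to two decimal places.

Mean return r̄ = -5.40 / 7 = -0.7714%
Σ(r − r̄)² = 28.3543; population σ = √(28.3543/7) = 2.0126%
Sharpe = (r̄ − rf) / σ = (-0.7714 − 0.06) / 2.0126 = -0.8314 / 2.0126 = -0.4131

-0.41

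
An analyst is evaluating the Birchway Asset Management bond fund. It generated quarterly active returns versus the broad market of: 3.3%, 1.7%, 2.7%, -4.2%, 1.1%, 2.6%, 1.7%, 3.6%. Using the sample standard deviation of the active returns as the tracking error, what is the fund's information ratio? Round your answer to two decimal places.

r̄ = (3.3 + 1.7 + 2.7 − 4.2 + 1.1 + 2.6 + 1.7 + 3.6) / 8 = 1.5625%
Σ(r − r̄)² = 42.9988; sample σ = √(42.9988/7) = 2.4784%
IR = r̄ / tracking error = 1.5625 / 2.4784 = 0.6304

0.63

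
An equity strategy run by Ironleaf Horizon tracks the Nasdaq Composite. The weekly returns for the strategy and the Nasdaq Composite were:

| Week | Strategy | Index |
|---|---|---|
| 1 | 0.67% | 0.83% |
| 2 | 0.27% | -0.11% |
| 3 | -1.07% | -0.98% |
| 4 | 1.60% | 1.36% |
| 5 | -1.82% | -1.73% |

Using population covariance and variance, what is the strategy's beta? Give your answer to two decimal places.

r̄p = -0.0700%,  r̄m = -0.1260%
Cov = Σ(rp − r̄p)(rm − r̄m) / 5 = 1.3711
Var(rm) = Σ(rm − r̄m)² / 5 = 1.2849
β = Cov / Var = 1.3711 / 1.2849 = 1.0671

1.07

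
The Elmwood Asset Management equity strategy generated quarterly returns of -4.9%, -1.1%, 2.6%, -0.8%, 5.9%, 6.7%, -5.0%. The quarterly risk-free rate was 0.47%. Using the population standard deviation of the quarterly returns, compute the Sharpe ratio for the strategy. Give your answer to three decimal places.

0.004

r̄ = (-4.9 − 1.1 + 2.6 − 0.8 + 5.9 + 6.7 − 5) / 7 = 0.4857%
Population σ = √[Σ(r − r̄)² / 7] = √[135.6686 / 7] = √19.3812 = 4.4024%
Sharpe = (r̄ − rf) / σ = (0.4857 − 0.47) / 4.4024 = 0.0157 / 4.4024 = 0.0036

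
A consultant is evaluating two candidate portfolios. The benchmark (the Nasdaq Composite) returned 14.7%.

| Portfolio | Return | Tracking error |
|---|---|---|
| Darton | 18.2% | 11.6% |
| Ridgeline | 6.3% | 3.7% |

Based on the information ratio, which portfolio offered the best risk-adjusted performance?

Darton

Darton: IR = (18.2% − 14.7%) / 11.6% = 0.302
Ridgeline: IR = (6.3% − 14.7%) / 3.7% = -2.270
Highest: Darton (0.302).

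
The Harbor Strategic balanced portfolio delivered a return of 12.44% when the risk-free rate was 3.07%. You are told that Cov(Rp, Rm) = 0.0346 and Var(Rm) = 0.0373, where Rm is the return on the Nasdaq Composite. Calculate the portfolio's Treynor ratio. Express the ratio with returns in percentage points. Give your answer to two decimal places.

10.10

β = Cov / Var = 0.0346 / 0.0373 = 0.9276
Treynor = (Rp − Rf) / β = (12.44% − 3.07%) / 0.9276 = 9.37 / 0.9276 = 10.1013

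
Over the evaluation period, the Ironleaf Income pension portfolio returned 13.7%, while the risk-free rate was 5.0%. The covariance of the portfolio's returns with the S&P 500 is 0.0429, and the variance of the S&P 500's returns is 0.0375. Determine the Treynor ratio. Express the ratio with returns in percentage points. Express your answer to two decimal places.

7.60

β = Cov / Var = 0.0429 / 0.0375 = 1.1440
Treynor = (Rp − Rf) / β = (13.7% − 5.0%) / 1.1440 = 8.70 / 1.1440 = 7.6049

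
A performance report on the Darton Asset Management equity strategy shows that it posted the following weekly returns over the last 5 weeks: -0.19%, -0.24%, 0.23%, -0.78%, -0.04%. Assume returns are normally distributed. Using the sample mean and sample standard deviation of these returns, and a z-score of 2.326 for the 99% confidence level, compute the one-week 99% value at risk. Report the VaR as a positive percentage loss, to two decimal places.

Mean return μ = -1.020 / 5 = -0.2040%
Σ(r − μ)² = (-0.19 − (-0.2040))² + (-0.24 − (-0.2040))² + (0.23 − (-0.2040))² + … = 0.5485
sample σ = √(0.5485 / 4) = √0.1371 = 0.3703%
VaR = −(μ − z·σ) = −(-0.2040 − 2.326 × 0.3703) = −(-1.0653) = 1.0653%

1.07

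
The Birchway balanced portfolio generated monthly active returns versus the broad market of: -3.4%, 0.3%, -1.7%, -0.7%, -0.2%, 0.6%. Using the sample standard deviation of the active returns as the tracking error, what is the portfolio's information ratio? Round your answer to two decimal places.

r̄ = (-3.4 + 0.3 − 1.7 − 0.7 − 0.2 + 0.6) / 6 = -0.8500%
Sample σ = √[Σ(r − r̄)² / 5] = √[11.0950 / 5] = √2.2190 = 1.4896%
IR = r̄ / tracking error = -0.8500 / 1.4896 = -0.5706

-0.57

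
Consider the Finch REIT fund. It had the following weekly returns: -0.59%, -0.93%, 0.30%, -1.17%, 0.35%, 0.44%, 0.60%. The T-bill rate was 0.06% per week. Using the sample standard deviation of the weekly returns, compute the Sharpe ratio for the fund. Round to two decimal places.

-0.28

Mean return r̄ = -1.000 / 7 = -0.1429%
Sample σ = √[Σ(r − r̄)² / 6] = √[3.2051 / 6] = √0.5342 = 0.7309%
Sharpe = (r̄ − rf) / σ = (-0.1429 − 0.06) / 0.7309 = -0.2029 / 0.7309 = -0.2776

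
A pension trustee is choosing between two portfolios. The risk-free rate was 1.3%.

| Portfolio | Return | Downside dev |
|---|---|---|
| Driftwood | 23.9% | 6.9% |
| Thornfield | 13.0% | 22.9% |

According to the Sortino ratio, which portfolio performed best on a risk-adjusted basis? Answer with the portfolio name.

Driftwood

Driftwood: Sortino ratio = (23.9% − 1.3%) / 6.9% = 3.275
Thornfield: Sortino ratio = (13.0% − 1.3%) / 22.9% = 0.511
Highest: Driftwood (3.275).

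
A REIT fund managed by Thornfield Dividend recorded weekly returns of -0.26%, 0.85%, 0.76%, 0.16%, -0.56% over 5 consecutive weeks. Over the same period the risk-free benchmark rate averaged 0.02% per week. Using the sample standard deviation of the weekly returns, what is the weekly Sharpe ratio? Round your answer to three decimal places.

0.275

Mean return r̄ = 0.950 / 5 = 0.1900%
Sample std dev = √[1.5264 / 4] = 0.6177%
Sharpe = (r̄ − rf) / σ = (0.1900 − 0.02) / 0.6177 = 0.1700 / 0.6177 = 0.2752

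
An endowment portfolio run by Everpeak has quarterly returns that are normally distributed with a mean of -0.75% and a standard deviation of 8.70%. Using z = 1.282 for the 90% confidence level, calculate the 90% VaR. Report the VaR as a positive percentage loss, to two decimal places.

11.90

VaR (as % loss) = −(μ − z·σ) = −(-0.75% − 1.282 × 8.70%) = −(-11.9034%) = 11.9034%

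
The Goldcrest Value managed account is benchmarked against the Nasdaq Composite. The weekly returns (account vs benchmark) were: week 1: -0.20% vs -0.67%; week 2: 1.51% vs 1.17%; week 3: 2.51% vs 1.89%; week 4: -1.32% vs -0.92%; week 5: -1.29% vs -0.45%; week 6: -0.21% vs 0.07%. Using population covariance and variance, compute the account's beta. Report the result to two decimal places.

r̄p = 0.1667%,  r̄m = 0.1817%
Cov = Σ(rp − r̄p)(rm − r̄m) / 6 = 1.3739
Var(rm) = Σ(rm − r̄m)² / 6 = 1.0409
β = Cov / Var = 1.3739 / 1.0409 = 1.3199

1.32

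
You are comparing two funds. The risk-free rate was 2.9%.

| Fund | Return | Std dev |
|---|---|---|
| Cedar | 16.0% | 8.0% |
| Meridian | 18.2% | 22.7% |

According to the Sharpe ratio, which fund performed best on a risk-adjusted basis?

Cedar

Cedar: Sharpe ratio = (16.0% − 2.9%) / 8.0% = 1.638
Meridian: Sharpe ratio = (18.2% − 2.9%) / 22.7% = 0.674
Highest: Cedar (1.638).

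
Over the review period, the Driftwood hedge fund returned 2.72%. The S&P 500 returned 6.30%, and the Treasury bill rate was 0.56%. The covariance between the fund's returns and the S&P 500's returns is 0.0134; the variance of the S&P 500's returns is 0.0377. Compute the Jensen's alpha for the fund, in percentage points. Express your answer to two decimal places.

0.12

β = Cov / Var = 0.0134 / 0.0377 = 0.3554
E[R] = Rf + β(Rm − Rf) = 0.56% + 0.3554 × (6.30% − 0.56%) = 2.6000%
α = Rp − E[R] = 2.72% − 2.6000% = 0.1200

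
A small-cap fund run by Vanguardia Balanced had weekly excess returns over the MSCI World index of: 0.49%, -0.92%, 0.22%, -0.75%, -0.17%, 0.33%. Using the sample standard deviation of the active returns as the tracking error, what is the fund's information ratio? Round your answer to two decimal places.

-0.23

Mean return r̄ = -0.800 / 6 = -0.1333%
Σ(r − r̄)² = (0.49 − (-0.1333))² + (-0.92 − (-0.1333))² + (0.22 − (-0.1333))² + … = 1.7285
σ = √[1.7285 / 5] = 0.5880%
IR = r̄ / tracking error = -0.1333 / 0.5880 = -0.2267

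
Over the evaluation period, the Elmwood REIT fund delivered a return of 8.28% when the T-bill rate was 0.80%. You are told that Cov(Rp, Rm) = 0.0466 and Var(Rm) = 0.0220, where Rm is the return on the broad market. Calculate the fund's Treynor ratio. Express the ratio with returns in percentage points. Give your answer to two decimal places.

3.53

β = Cov / Var = 0.0466 / 0.0220 = 2.1182
Treynor = (Rp − Rf) / β = (8.28% − 0.80%) / 2.1182 = 7.48 / 2.1182 = 3.5313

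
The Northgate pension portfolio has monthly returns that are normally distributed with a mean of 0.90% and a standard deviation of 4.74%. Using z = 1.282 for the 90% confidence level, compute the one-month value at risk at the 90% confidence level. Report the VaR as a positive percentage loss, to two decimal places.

VaR (as % loss) = −(μ − z·σ) = −(0.90% − 1.282 × 4.74%) = −(-5.17668%) = 5.17668%

5.18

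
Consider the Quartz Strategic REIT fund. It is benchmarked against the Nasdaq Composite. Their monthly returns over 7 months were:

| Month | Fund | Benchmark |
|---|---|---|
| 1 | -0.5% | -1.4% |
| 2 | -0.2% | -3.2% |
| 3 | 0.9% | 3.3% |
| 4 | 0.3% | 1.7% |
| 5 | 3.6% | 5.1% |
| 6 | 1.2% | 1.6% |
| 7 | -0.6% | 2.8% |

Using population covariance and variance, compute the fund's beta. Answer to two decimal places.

0.35

r̄p = 0.6714%,  r̄m = 1.4143%
Cov = Σ(rp − r̄p)(rm − r̄m) / 7 = 2.3961
Var(rm) = Σ(rm − r̄m)² / 7 = 6.9127
β = Cov / Var = 2.3961 / 6.9127 = 0.3466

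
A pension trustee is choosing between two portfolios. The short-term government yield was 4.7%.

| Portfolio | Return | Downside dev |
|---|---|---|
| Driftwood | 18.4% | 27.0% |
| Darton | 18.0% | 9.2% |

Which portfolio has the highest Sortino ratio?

Darton

Driftwood: Sortino ratio = (18.4% − 4.7%) / 27.0% = 0.507
Darton: Sortino ratio = (18.0% − 4.7%) / 9.2% = 1.446
Highest: Darton (1.446).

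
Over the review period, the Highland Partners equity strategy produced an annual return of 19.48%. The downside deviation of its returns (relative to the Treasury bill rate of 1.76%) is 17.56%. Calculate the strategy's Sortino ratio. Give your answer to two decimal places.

1.01

Sortino = (Rp − Rf) / σd = (19.48% − 1.76%) / 17.56% = 17.72% / 17.56% = 1.0091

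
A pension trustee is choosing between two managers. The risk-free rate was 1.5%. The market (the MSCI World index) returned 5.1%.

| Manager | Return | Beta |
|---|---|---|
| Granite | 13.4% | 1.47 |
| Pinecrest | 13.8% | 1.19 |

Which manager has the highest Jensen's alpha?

Pinecrest

Granite: α = 13.4% − [1.5% + 1.47 × (5.1% − 1.5%)] = 6.608
Pinecrest: α = 13.8% − [1.5% + 1.19 × (5.1% − 1.5%)] = 8.016
Highest: Pinecrest (8.016).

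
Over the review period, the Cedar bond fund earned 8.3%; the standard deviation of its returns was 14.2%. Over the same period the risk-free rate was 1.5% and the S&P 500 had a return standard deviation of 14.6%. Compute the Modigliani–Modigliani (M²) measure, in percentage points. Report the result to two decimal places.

8.49

Sharpe = (Rp − Rf) / σp = (8.3% − 1.5%) / 14.2% = 0.4789
M² = Rf + Sharpe × σm = 1.5% + 0.4789 × 14.6% = 8.4919%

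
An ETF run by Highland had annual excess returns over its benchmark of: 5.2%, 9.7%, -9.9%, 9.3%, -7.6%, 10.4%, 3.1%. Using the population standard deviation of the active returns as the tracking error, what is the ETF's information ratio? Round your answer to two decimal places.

0.37

r̄ = (5.2 + 9.7 − 9.9 + 9.3 − 7.6 + 10.4 + 3.1) / 7 = 20.20 / 7 = 2.8857%
Σ(r − r̄)² = (5.2 − 2.8857)² + (9.7 − 2.8857)² + … = 422.8686
population σ = √(422.8686 / 7) = √60.4098 = 7.7724%
IR = r̄ / tracking error = 2.8857 / 7.7724 = 0.3713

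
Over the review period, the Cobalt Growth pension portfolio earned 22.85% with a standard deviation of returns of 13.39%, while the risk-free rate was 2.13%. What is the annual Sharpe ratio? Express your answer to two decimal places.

Sharpe = (Rp − Rf) / σp = (22.85% − 2.13%) / 13.39% = 20.72% / 13.39% = 1.5474

1.55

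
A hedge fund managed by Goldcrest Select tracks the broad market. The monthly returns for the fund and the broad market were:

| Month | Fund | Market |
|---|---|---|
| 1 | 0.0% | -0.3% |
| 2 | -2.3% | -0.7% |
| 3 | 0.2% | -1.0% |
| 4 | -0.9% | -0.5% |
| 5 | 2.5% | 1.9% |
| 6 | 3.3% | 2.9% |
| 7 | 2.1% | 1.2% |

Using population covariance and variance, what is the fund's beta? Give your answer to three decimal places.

1.200

r̄p = 0.7000%,  r̄m = 0.5000%
Cov = Σ(rp − r̄p)(rm − r̄m) / 7 = 2.3214
Var(rm) = Σ(rm − r̄m)² / 7 = 1.9343
β = Cov / Var = 2.3214 / 1.9343 = 1.2001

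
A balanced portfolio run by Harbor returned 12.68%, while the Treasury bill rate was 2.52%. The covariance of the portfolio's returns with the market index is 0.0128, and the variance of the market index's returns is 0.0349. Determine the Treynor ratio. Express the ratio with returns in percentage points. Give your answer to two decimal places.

27.70

β = Cov / Var = 0.0128 / 0.0349 = 0.3668
Treynor = (Rp − Rf) / β = (12.68% − 2.52%) / 0.3668 = 10.16 / 0.3668 = 27.6990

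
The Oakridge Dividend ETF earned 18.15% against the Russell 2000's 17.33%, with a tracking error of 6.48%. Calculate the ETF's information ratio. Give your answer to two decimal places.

0.13

IR = (Rp − Rb) / TE = (18.15% − 17.33%) / 6.48% = 0.82% / 6.48% = 0.1265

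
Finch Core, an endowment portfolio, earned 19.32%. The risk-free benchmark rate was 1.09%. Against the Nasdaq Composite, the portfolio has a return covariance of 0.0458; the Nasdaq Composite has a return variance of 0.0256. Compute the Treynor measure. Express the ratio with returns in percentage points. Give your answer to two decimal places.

10.19

β = Cov / Var = 0.0458 / 0.0256 = 1.7891
Treynor = (Rp − Rf) / β = (19.32% − 1.09%) / 1.7891 = 18.23 / 1.7891 = 10.1895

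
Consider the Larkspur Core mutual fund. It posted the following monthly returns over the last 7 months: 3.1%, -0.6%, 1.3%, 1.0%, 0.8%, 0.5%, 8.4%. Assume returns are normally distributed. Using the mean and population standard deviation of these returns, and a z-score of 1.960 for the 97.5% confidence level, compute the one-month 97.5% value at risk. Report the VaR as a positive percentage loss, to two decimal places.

r̄ = (3.1 − 0.6 + 1.3 + 1 + 0.8 + 0.5 + 8.4) / 7 = 2.0714%
Population σ = √[Σ(r − r̄)² / 7] = √[54.0743 / 7] = √7.7249 = 2.7794%
VaR = −(r̄ − z·σ) = −(2.0714 − 1.960 × 2.7794) = −(-3.3762) = 3.3762%

3.38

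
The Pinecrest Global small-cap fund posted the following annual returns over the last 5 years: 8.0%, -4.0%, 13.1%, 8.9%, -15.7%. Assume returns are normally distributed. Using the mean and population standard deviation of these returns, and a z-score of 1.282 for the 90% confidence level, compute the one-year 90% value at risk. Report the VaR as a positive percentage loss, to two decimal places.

Mean return r̄ = 10.30 / 5 = 2.0600%
Population std dev = √[556.0920 / 5] = 10.5460%
VaR = −(r̄ − z·σ) = −(2.0600 − 1.282 × 10.5460) = −(-11.4600) = 11.4600%

11.46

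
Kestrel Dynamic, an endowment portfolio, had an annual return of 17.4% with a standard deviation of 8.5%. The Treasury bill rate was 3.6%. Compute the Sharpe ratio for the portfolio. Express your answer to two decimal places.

Sharpe = (Rp − Rf) / σp = (17.4% − 3.6%) / 8.5% = 13.80% / 8.5% = 1.6235

1.62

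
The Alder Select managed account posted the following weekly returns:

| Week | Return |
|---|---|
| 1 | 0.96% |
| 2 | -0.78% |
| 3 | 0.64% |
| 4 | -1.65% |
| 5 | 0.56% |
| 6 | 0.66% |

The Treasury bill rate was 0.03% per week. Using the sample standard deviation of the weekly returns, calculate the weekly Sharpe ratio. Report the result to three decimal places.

Mean return r̄ = 0.390 / 6 = 0.0650%
Sample σ = √[Σ(r − r̄)² / 5] = √[5.3860 / 5] = √1.0772 = 1.0379%
Sharpe = (r̄ − rf) / σ = (0.0650 − 0.03) / 1.0379 = 0.0350 / 1.0379 = 0.0337

0.034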